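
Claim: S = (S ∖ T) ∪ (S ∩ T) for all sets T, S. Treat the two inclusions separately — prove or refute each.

Both inclusions hold; the sets are equal.

Forward inclusion. Let x ∈ S. Then either x ∈ S and x ∉ T; or x ∈ T ∩ S. In each case x ∈ (S ∖ T) ∪ (S ∩ T), so S ⊆ (S ∖ T) ∪ (S ∩ T).

Reverse inclusion. Let x ∈ (S ∖ T) ∪ (S ∩ T). Then either x ∈ S and x ∉ T; or x ∈ T ∩ S. In each case x ∈ S, so (S ∖ T) ∪ (S ∩ T) ⊆ S.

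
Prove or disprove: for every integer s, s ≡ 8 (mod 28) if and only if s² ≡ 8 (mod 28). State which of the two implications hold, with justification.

Only the forward direction holds.

(←) This fails: take s = 6. Then 6² = 36 ≡ 8 (mod 28), yet 6 ≡ 6 (mod 28), not 8.

(→) Suppose s ≡ 8 (mod 28). Write s = 28j + 8. Then (28j + 8)² = 784j² + 448j + 64 = 28(28j² + 16j + 2) + 8, so s² ≡ 8 (mod 28).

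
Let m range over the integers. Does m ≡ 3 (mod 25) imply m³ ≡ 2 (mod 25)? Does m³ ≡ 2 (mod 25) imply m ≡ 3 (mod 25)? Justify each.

(⇒) Suppose m ≡ 3 (mod 25). Write m = 25j + 3. Then (25j + 3)³ = 15625j³ + 5625j² + 675j + 27 = 25(625j³ + 225j² + 27j + 1) + 2, so m³ ≡ 2 (mod 25).

(⇐) Conversely, suppose m³ ≡ 2 (mod 25). The only residue r in {0, …, 24} with r³ ≡ 2 (mod 25) is r = 3, so m ≡ 3 (mod 25).

Equivalent; both directions hold.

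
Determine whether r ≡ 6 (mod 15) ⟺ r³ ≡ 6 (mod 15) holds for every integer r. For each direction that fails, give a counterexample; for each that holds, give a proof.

Both directions hold.

Converse. Suppose r³ ≡ 6 (mod 15). The only residue r in {0, …, 14} with r³ ≡ 6 (mod 15) is r = 6, so r ≡ 6 (mod 15).

Forward direction. Suppose r ≡ 6 (mod 15). Write r = 15j + 6. Then (15j + 6)³ = 3375j³ + 4050j² + 1620j + 216 = 15(225j³ + 270j² + 108j + 14) + 6, so r³ ≡ 6 (mod 15).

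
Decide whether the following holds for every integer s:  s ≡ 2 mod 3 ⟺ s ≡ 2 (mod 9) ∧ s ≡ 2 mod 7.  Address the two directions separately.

(⇒) This fails: s = 5 gives 5 ≡ 2 (mod 3) but 5 ≡ 5 (mod 9), so the conjunction on the right does not hold.

(⇐) Conversely, if s ≡ 2 (mod 9) and s ≡ 2 (mod 7), then by the Chinese remainder theorem s ≡ 2 (mod 63). Since 2 ≡ 2 (mod 3) and 3 ∣ 63, we get s ≡ 2 (mod 3).

Only the converse holds.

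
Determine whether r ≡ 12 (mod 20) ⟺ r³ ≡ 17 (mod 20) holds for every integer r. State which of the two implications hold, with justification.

Neither implication holds.

(⇒) This fails: take r = 12. Then 12 ≡ 12 (mod 20), but 12³ = 1728 ≡ 8 (mod 20), not 17.

(⇐) This fails: take r = 13. Then 13³ = 2197 ≡ 17 (mod 20), yet 13 ≡ 13 (mod 20), not 12.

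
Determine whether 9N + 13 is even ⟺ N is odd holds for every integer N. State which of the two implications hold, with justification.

[⇒] Suppose 9N + 13 is even. Since 9 is odd, 9N and N have the same parity, so 9N + 13 ≡ N + 13 (mod 2). As 13 is odd, 9N + 13 is even exactly when N is odd. Thus N is odd.

[⇐] Conversely, suppose N is odd; write N = 2j + 1. Then 9N + 13 = 9·(2j + 1) + 13 = 2·9j + 22, which is even.

Equivalent; both directions hold.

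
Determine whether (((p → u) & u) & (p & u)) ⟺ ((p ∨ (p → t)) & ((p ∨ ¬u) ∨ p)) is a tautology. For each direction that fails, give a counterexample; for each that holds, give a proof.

The forward direction holds; the converse fails.

[⇒] Assume the antecedent. If p is true, (p ∨ (p → t)) & ((p ∨ ¬u) ∨ p) reduces to true regardless of the other variables. If p is false, the antecedent cannot hold. Either way (p ∨ (p → t)) & ((p ∨ ¬u) ∨ p) holds.

[⇐] This fails. Under p = F, u = F, t = F, the left side is false but the right side is true.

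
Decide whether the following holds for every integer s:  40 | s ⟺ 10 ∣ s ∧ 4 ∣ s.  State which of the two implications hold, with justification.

[⇒] If 40 ∣ s, write s = 40q. Since 40 = 4·10, s = 10·(4q), so 10 ∣ s; and since 40 = 10·4, s = 4·(10q), so 4 ∣ s.

[⇐] This fails: take s = 20. Both 10 ∣ 20 and 4 ∣ 20, yet 20 is not a multiple of 40 (since 20 = 0·40 + 20), so 40 ∤ 20.

(⇒) holds; (⇐) fails.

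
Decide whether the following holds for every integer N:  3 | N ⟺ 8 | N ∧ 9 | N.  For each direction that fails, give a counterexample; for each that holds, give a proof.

Not equivalent: only (⇐) holds.

(→) This fails: take N = 3. Certainly 3 ∣ 3, but 8 ∤ 3.

(←) Suppose 8 ∣ N and 9 ∣ N. Any common multiple of 8 and 9 is a multiple of their lcm; here gcd(8, 9) = 1, so lcm(8, 9) = 8·9 = 72, so 72 ∣ N. Since 3 ∣ 72, it follows that 3 ∣ N.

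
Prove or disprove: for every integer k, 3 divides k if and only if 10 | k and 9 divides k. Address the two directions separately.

(⇒) fails; (⇐) holds.

[⇒] This fails: take k = 3. Certainly 3 ∣ 3, but 10 ∤ 3.

[⇐] Suppose 10 ∣ k and 9 ∣ k. Any common multiple of 10 and 9 is a multiple of their lcm; here gcd(10, 9) = 1, so lcm(10, 9) = 10·9 = 90, so 90 ∣ k. Since 3 ∣ 90, it follows that 3 ∣ k.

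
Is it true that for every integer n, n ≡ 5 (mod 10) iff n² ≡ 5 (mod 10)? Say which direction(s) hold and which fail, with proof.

Both directions hold; the statement is true.

(⟹) Suppose n ≡ 5 (mod 10). Write n = 10j + 5. Then (10j + 5)² = 100j² + 100j + 25 = 10(10j² + 10j + 2) + 5, so n² ≡ 5 (mod 10).

(⟸) For the converse, argue contrapositively. If n ≢ 5 (mod 10), then n is congruent to one of 0, 1, 2, 3, 4, 6, 7, 8, 9 modulo 10, and these give n² ≡ 0, 1, 4, 9, 6, 6, 9, 4, 1 respectively — never 5.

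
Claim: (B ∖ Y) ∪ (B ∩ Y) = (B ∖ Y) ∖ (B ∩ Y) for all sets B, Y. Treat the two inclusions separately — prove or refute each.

The sets are not equal: only the reverse inclusion holds.

(⟹) This inclusion fails. Take B = {1}, Y = {1}; then 1 ∈ (B ∖ Y) ∪ (B ∩ Y) but 1 ∉ (B ∖ Y) ∖ (B ∩ Y).

(⟸) Let x ∈ (B ∖ Y) ∖ (B ∩ Y). Then x ∈ B and x ∉ Y, from which x ∈ (B ∖ Y) ∪ (B ∩ Y).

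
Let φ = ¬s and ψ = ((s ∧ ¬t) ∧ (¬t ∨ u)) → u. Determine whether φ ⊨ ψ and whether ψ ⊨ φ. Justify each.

(⟹) Assume the antecedent. If s is true, the antecedent cannot hold. If s is false, ((s ∧ ¬t) ∧ (¬t ∨ u)) → u reduces to true regardless of the other variables. Either way ((s ∧ ¬t) ∧ (¬t ∨ u)) → u holds.

(⟸) This fails. Under s = T, t = T, u = F, the left side is false but the right side is true.

Only the forward implication holds.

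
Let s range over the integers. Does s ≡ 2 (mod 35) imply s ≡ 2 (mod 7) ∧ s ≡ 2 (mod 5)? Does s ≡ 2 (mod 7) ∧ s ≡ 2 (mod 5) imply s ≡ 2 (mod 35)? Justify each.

(⟹) Suppose s ≡ 2 (mod 35); write s = 35j + 2. Since 7 ∣ 35, reducing mod 7 gives s ≡ 2 (mod 7); since 5 ∣ 35, reducing mod 5 gives s ≡ 2 (mod 5).

(⟸) Conversely, if s ≡ 2 (mod 7) and s ≡ 2 (mod 5), then by the Chinese remainder theorem s ≡ 2 (mod 35). This is exactly s ≡ 2 (mod 35).

Equivalent; both directions hold.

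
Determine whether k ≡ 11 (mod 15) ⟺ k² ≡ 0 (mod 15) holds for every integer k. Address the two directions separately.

[⇒] This fails: take k = 11. Then 11 ≡ 11 (mod 15), but 11² = 121 ≡ 1 (mod 15), not 0.

[⇐] This fails: take k = 0. Then 0² = 0 ≡ 0 (mod 15), yet 0 ≡ 0 (mod 15), not 11.

Both directions fail.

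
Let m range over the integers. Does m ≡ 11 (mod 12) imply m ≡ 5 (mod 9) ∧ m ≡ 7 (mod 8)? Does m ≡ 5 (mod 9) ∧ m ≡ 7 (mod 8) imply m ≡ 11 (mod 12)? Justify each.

(⇒) fails; (⇐) holds.

(⇒) This fails: m = 35 gives 35 ≡ 11 (mod 12) but 35 ≡ 8 (mod 9), so the conjunction on the right does not hold.

(⇐) Conversely, if m ≡ 5 (mod 9) and m ≡ 7 (mod 8), then by the Chinese remainder theorem m ≡ 23 (mod 72). Since 23 ≡ 11 (mod 12) and 12 ∣ 72, we get m ≡ 11 (mod 12).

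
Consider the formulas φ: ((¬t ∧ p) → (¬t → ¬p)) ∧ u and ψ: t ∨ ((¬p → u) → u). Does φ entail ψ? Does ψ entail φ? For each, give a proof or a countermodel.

(→) Assume the antecedent. If u is true, t ∨ ((¬p → u) → u) reduces to true regardless of the other variables. If u is false, the antecedent cannot hold. Either way t ∨ ((¬p → u) → u) holds.

(←) This fails. Under u = F, p = F, t = F, the left side is false but the right side is true.

Only the forward direction holds.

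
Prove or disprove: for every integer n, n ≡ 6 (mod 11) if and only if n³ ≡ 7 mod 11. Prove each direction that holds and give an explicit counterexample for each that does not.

[⇒] Suppose n ≡ 6 (mod 11). Write n = 11j + 6. Then (11j + 6)³ = 1331j³ + 2178j² + 1188j + 216 = 11(121j³ + 198j² + 108j + 19) + 7, so n³ ≡ 7 (mod 11).

[⇐] For the converse, argue contrapositively. If n ≢ 6 (mod 11), then n is congruent to one of 0, 1, 2, 3, 4, 5, 7, 8, 9, 10 modulo 11, and these give n³ ≡ 0, 1, 8, 5, 9, 4, 2, 6, 3, 10 respectively — never 7.

The biconditional holds.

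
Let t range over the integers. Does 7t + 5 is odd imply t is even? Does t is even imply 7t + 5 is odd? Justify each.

Both directions hold; the statement is true.

(←) Suppose t is even; write t = 2j. Then 7t + 5 = 7·(2j) + 5 = 2·7j + 5, which is odd.

(→) Suppose 7t + 5 is odd. Since 7 is odd, 7t and t have the same parity, so 7t + 5 ≡ t + 5 (mod 2). As 5 is odd, 7t + 5 is odd exactly when t is even. Thus t is even.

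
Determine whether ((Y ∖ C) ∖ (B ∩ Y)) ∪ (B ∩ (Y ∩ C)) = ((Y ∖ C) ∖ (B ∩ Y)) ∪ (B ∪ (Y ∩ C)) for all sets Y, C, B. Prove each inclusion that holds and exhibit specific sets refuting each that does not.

(⊆) holds; (⊇) fails.

(⟸) This inclusion fails. Take Y = {1}, C = {1}, B = ∅; then 1 ∈ ((Y ∖ C) ∖ (B ∩ Y)) ∪ (B ∪ (Y ∩ C)) but 1 ∉ ((Y ∖ C) ∖ (B ∩ Y)) ∪ (B ∩ (Y ∩ C)).

(⟹) Let x ∈ ((Y ∖ C) ∖ (B ∩ Y)) ∪ (B ∩ (Y ∩ C)). Then either x ∈ Y and x ∉ C, B; or x ∈ Y ∩ C ∩ B. In each case x ∈ ((Y ∖ C) ∖ (B ∩ Y)) ∪ (B ∪ (Y ∩ C)), so ((Y ∖ C) ∖ (B ∩ Y)) ∪ (B ∩ (Y ∩ C)) ⊆ ((Y ∖ C) ∖ (B ∩ Y)) ∪ (B ∪ (Y ∩ C)).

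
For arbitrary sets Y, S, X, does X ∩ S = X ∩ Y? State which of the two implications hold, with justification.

(⊆) This inclusion fails. Take Y = ∅, S = {1}, X = {1}; then 1 ∈ X ∩ S but 1 ∉ X ∩ Y.

(⊇) This inclusion fails. Take Y = {1}, S = ∅, X = {1}; then 1 ∈ X ∩ Y but 1 ∉ X ∩ S.

Neither inclusion holds.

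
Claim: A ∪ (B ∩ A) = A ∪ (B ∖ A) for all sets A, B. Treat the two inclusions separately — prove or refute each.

Forward inclusion. Let x ∈ A ∪ (B ∩ A). Then either x ∈ A and x ∉ B; or x ∈ A ∩ B. In each case x ∈ A ∪ (B ∖ A), so A ∪ (B ∩ A) ⊆ A ∪ (B ∖ A).

Reverse inclusion. This inclusion fails. Take A = ∅, B = {1}; then 1 ∈ A ∪ (B ∖ A) but 1 ∉ A ∪ (B ∩ A).

(⊆) holds; (⊇) fails.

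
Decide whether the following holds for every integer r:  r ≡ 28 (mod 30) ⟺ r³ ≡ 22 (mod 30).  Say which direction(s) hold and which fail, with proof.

Both implications hold.

(→) Suppose r ≡ 28 (mod 30). Write r = 30j + 28. Then (30j + 28)³ = 27000j³ + 75600j² + 70560j + 21952 = 30(900j³ + 2520j² + 2352j + 731) + 22, so r³ ≡ 22 (mod 30).

(←) Conversely, suppose r³ ≡ 22 (mod 30). The only residue r in {0, …, 29} with r³ ≡ 22 (mod 30) is r = 28, so r ≡ 28 (mod 30).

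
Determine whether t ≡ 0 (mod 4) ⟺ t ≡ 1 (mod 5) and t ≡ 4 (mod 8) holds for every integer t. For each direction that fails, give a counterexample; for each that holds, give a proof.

(⇒) fails; (⇐) holds.

Forward direction. This fails: t = 0 gives 0 ≡ 0 (mod 4) but 0 ≡ 0 (mod 5), so the conjunction on the right does not hold.

Converse. If t ≡ 1 (mod 5) and t ≡ 4 (mod 8), then by the Chinese remainder theorem t ≡ 36 (mod 40). Since 36 ≡ 0 (mod 4) and 4 ∣ 40, we get t ≡ 0 (mod 4).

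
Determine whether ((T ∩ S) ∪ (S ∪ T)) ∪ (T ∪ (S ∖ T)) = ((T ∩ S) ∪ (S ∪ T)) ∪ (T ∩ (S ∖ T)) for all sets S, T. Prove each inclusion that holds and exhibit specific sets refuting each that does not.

(⊆) Let x ∈ ((T ∩ S) ∪ (S ∪ T)) ∪ (T ∪ (S ∖ T)). Then either x ∈ S and x ∉ T; or x ∈ T and x ∉ S; or x ∈ S ∩ T. In each case x ∈ ((T ∩ S) ∪ (S ∪ T)) ∪ (T ∩ (S ∖ T)), so ((T ∩ S) ∪ (S ∪ T)) ∪ (T ∪ (S ∖ T)) ⊆ ((T ∩ S) ∪ (S ∪ T)) ∪ (T ∩ (S ∖ T)).

(⊇) Let x ∈ ((T ∩ S) ∪ (S ∪ T)) ∪ (T ∩ (S ∖ T)). Then either x ∈ S and x ∉ T; or x ∈ T and x ∉ S; or x ∈ S ∩ T. In each case x ∈ ((T ∩ S) ∪ (S ∪ T)) ∪ (T ∪ (S ∖ T)), so ((T ∩ S) ∪ (S ∪ T)) ∪ (T ∩ (S ∖ T)) ⊆ ((T ∩ S) ∪ (S ∪ T)) ∪ (T ∪ (S ∖ T)).

The two sets are equal.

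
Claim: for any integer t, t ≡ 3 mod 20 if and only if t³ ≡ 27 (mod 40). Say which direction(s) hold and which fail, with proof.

[⇒] This fails: take t = 23. Then 23 ≡ 3 (mod 20), but 23³ = 12167 ≡ 7 (mod 40), not 27.

[⇐] Conversely, the residues r modulo 40 with r³ ≡ 27 (mod 40) are exactly {3}, and each is ≡ 3 (mod 20).

The forward direction fails; the converse holds.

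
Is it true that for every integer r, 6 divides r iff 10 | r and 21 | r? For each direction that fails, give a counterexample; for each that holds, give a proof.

Only the converse holds.

Forward direction. This fails: take r = 6. Certainly 6 ∣ 6, but 10 ∤ 6.

Converse. Suppose 10 ∣ r and 21 ∣ r. Any common multiple of 10 and 21 is a multiple of their lcm; here gcd(10, 21) = 1, so lcm(10, 21) = 10·21 = 210, so 210 ∣ r. Since 6 ∣ 210, it follows that 6 ∣ r.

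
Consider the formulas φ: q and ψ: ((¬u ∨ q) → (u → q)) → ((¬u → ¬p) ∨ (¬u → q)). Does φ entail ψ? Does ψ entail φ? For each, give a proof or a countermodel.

(⟹) Assume the antecedent. If q is true, the consequent reduces to true regardless of the other variables. If q is false, the antecedent cannot hold. Either way the consequent holds.

(⟸) This fails. Under q = F, p = F, u = F, the left side is false but the right side is true.

Only the forward direction holds.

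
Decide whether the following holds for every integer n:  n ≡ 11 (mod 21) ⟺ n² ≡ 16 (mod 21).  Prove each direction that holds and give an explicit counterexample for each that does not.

Not equivalent: only (⇒) holds.

(⟹) Suppose n ≡ 11 (mod 21). Write n = 21j + 11. Then (21j + 11)² = 441j² + 462j + 121 = 21(21j² + 22j + 5) + 16, so n² ≡ 16 (mod 21).

(⟸) This fails: take n = 4. Then 4² = 16 ≡ 16 (mod 21), yet 4 ≡ 4 (mod 21), not 11.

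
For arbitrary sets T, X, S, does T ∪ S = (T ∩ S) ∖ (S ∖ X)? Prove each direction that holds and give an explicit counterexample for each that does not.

(⟹) This inclusion fails. Take T = {1}, X = ∅, S = ∅; then 1 ∈ T ∪ S but 1 ∉ (T ∩ S) ∖ (S ∖ X).

(⟸) Let x ∈ (T ∩ S) ∖ (S ∖ X). Then x ∈ T ∩ X ∩ S, from which x ∈ T ∪ S.

Only the reverse inclusion holds.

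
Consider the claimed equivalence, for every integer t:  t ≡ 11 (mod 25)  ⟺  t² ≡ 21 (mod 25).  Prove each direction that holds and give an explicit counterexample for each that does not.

(⇒) Suppose t ≡ 11 (mod 25). Write t = 25j + 11. Then (25j + 11)² = 625j² + 550j + 121 = 25(25j² + 22j + 4) + 21, so t² ≡ 21 (mod 25).

(⇐) This fails: take t = 14. Then 14² = 196 ≡ 21 (mod 25), yet 14 ≡ 14 (mod 25), not 11.

Only the forward direction holds.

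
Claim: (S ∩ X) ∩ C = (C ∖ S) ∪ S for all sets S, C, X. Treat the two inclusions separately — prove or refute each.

(⟹) Let x ∈ (S ∩ X) ∩ C. Then x ∈ S ∩ C ∩ X, from which x ∈ (C ∖ S) ∪ S.

(⟸) This inclusion fails. Take S = {1}, C = ∅, X = ∅; then 1 ∈ (C ∖ S) ∪ S but 1 ∉ (S ∩ X) ∩ C.

Only the forward inclusion holds.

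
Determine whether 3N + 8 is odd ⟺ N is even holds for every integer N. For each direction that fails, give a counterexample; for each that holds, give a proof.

Both directions fail.

Forward direction. This fails: N = 1 gives 3N + 8 = 11, which is odd, but 1 is odd, not even.

Converse. This also fails: N = 0 is even, but 3N + 8 = 8 is even, not odd.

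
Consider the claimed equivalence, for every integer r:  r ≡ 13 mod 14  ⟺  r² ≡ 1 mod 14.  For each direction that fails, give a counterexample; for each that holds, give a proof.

Only the forward implication holds.

(⇐) This fails: take r = 1. Then 1² = 1 ≡ 1 (mod 14), yet 1 ≡ 1 (mod 14), not 13.

(⇒) Suppose r ≡ 13 mod 14. Write r = 14j + 13. Then (14j + 13)² = 196j² + 364j + 169 = 14(14j² + 26j + 12) + 1, so r² ≡ 1 (mod 14).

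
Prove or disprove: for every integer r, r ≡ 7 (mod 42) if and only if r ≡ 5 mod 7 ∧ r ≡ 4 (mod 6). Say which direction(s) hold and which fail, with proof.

(⇒) This fails: r = 7 gives 7 ≡ 7 (mod 42) but 7 ≡ 0 (mod 7), so the conjunction on the right does not hold.

(⇐) This fails: r = 40 satisfies both congruences on the right (40 ≡ 5 mod 7 and 40 ≡ 4 mod 6) yet 40 ≡ 40 (mod 42), not 7.

Neither direction holds.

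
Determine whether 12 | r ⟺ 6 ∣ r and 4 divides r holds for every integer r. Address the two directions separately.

Both directions hold; the statement is true.

[⇒] If 12 ∣ r, write r = 12q. Since 12 = 2·6, r = 6·(2q), so 6 ∣ r; and since 12 = 3·4, r = 4·(3q), so 4 ∣ r.

[⇐] Suppose 6 ∣ r and 4 ∣ r. Any common multiple of 6 and 4 is a multiple of their lcm; here lcm(6, 4) = 6·4/gcd(6, 4) = 24/2 = 12, so 12 ∣ r.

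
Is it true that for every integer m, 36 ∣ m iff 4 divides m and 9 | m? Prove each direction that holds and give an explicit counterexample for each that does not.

Equivalent; both directions hold.

(⇐) Suppose 4 ∣ m and 9 ∣ m. Any common multiple of 4 and 9 is a multiple of their lcm; here gcd(4, 9) = 1, so lcm(4, 9) = 4·9 = 36, so 36 ∣ m.

(⇒) If 36 ∣ m, write m = 36q. Since 36 = 9·4, m = 4·(9q), so 4 ∣ m; and since 36 = 4·9, m = 9·(4q), so 9 ∣ m.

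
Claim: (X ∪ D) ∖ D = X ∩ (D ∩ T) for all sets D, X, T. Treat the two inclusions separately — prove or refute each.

Neither inclusion holds.

(⊆) This inclusion fails. Take D = ∅, X = {1}, T = ∅; then 1 ∈ (X ∪ D) ∖ D but 1 ∉ X ∩ (D ∩ T).

(⊇) This inclusion fails. Take D = {1}, X = {1}, T = {1}; then 1 ∈ X ∩ (D ∩ T) but 1 ∉ (X ∪ D) ∖ D.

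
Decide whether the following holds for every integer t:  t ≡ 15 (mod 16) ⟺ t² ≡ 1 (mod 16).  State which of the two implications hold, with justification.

(⟹) Suppose t ≡ 15 (mod 16). Write t = 16j + 15. Then (16j + 15)² = 256j² + 480j + 225 = 16(16j² + 30j + 14) + 1, so t² ≡ 1 (mod 16).

(⟸) This fails: take t = 1. Then 1² = 1 ≡ 1 (mod 16), yet 1 ≡ 1 (mod 16), not 15.

Not equivalent: only (⇒) holds.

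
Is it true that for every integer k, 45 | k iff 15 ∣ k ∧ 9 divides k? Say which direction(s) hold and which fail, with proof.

Forward direction. If 45 ∣ k, write k = 45q. Since 45 = 3·15, k = 15·(3q), so 15 ∣ k; and since 45 = 5·9, k = 9·(5q), so 9 ∣ k.

Converse. Suppose 15 ∣ k and 9 ∣ k. Any common multiple of 15 and 9 is a multiple of their lcm; here lcm(15, 9) = 15·9/gcd(15, 9) = 135/3 = 45, so 45 ∣ k.

Both directions hold; the statement is true.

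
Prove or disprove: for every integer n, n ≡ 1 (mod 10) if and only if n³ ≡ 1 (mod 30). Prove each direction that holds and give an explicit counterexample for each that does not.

Not equivalent: only (⇐) holds.

(←) The residues r modulo 30 with r³ ≡ 1 (mod 30) are exactly {1}, and each is ≡ 1 (mod 10).

(→) This fails: take n = 11. Then 11 ≡ 1 (mod 10), but 11³ = 1331 ≡ 11 (mod 30), not 1.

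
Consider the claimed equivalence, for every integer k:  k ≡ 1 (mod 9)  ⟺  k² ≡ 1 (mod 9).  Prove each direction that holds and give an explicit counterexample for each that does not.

(⟹) Suppose k ≡ 1 (mod 9). Write k = 9j + 1. Then (9j + 1)² = 81j² + 18j + 1 = 9(9j² + 2j) + 1, so k² ≡ 1 (mod 9).

(⟸) This fails: take k = 8. Then 8² = 64 ≡ 1 (mod 9), yet 8 ≡ 8 (mod 9), not 1.

The forward direction holds; the converse fails.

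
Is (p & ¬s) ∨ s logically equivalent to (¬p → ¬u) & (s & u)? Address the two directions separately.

(→) This fails. Under s = T, p = F, u = F, the left side is true but the right side is false.

(←) Assume the antecedent. If s is true, (p & ¬s) ∨ s reduces to true regardless of the other variables. If s is false, the antecedent cannot hold. Either way (p & ¬s) ∨ s holds.

Not equivalent: only (⇐) holds.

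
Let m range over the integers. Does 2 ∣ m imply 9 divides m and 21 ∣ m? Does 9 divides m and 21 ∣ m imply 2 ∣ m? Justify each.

(→) This fails: take m = 2. Certainly 2 ∣ 2, but 9 ∤ 2.

(←) This fails: take m = 63. Both 9 ∣ 63 and 21 ∣ 63, yet 63 is not a multiple of 2 (since 63 = 31·2 + 1), so 2 ∤ 63.

Neither implication holds.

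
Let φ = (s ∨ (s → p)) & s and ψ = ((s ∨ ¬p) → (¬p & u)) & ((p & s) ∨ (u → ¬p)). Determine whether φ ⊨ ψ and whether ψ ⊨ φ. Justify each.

Neither implication holds.

Forward direction. This fails. Under p = F, u = F, s = T, the left side is true but the right side is false.

Converse. This fails. Under p = T, u = F, s = F, the left side is false but the right side is true.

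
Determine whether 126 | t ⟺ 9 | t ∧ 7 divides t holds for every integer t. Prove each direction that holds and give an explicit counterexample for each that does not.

Only the forward direction holds.

Forward direction. If 126 ∣ t, write t = 126q. Since 126 = 14·9, t = 9·(14q), so 9 ∣ t; and since 126 = 18·7, t = 7·(18q), so 7 ∣ t.

Converse. This fails: take t = 63. Both 9 ∣ 63 and 7 ∣ 63, yet 63 is not a multiple of 126 (since 63 = 0·126 + 63), so 126 ∤ 63.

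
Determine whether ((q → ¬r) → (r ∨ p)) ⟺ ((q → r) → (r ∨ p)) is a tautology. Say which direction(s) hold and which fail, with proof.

Only the forward implication holds.

(⇒) Assume the antecedent. If r is true, (q → r) → (r ∨ p) reduces to true regardless of the other variables. If r is false, the antecedent forces (q = F, r = F, p = T) or (q = T, r = F, p = T), and (q → r) → (r ∨ p) holds there. Either way (q → r) → (r ∨ p) holds.

(⇐) This fails. Under q = T, r = F, p = F, the left side is false but the right side is true.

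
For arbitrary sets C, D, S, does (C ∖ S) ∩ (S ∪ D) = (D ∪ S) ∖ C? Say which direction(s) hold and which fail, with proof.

(⊆) This inclusion fails. Take C = {1}, D = {1}, S = ∅; then 1 ∈ (C ∖ S) ∩ (S ∪ D) but 1 ∉ (D ∪ S) ∖ C.

(⊇) This inclusion fails. Take C = ∅, D = {1}, S = ∅; then 1 ∈ (D ∪ S) ∖ C but 1 ∉ (C ∖ S) ∩ (S ∪ D).

Neither inclusion holds.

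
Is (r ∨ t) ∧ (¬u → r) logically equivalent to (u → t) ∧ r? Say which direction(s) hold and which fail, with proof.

(⟹) This fails. Under r = T, t = F, u = T, the left side is true but the right side is false.

(⟸) Assume the antecedent. If r is true, (r ∨ t) ∧ (¬u → r) reduces to true regardless of the other variables. If r is false, the antecedent cannot hold. Either way (r ∨ t) ∧ (¬u → r) holds.

Only the reverse direction holds.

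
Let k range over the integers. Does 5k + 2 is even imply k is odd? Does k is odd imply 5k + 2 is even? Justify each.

[⇒] This fails: k = 2 gives 5k + 2 = 12, which is even, but 2 is even, not odd.

[⇐] This also fails: k = 1 is odd, but 5k + 2 = 7 is odd, not even.

Neither direction holds.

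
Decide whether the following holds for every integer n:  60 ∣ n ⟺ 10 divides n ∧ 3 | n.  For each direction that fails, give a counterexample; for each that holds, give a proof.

(⇒) If 60 ∣ n, write n = 60q. Since 60 = 6·10, n = 10·(6q), so 10 ∣ n; and since 60 = 20·3, n = 3·(20q), so 3 ∣ n.

(⇐) This fails: take n = 30. Both 10 ∣ 30 and 3 ∣ 30, yet 30 is not a multiple of 60 (since 30 = 0·60 + 30), so 60 ∤ 30.

(⇒) holds; (⇐) fails.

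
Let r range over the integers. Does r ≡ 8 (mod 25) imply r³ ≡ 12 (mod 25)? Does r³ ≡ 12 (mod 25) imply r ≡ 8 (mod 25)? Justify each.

(→) Suppose r ≡ 8 (mod 25). Write r = 25j + 8. Then (25j + 8)³ = 15625j³ + 15000j² + 4800j + 512 = 25(625j³ + 600j² + 192j + 20) + 12, so r³ ≡ 12 (mod 25).

(←) Conversely, suppose r³ ≡ 12 (mod 25). The only residue r in {0, …, 24} with r³ ≡ 12 (mod 25) is r = 8, so r ≡ 8 (mod 25).

Both implications hold.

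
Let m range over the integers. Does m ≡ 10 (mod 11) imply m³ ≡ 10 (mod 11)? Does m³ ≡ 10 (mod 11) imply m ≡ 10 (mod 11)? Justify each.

Both directions hold.

(←) Suppose m³ ≡ 10 (mod 11). The only residue r in {0, …, 10} with r³ ≡ 10 (mod 11) is r = 10, so m ≡ 10 (mod 11).

(→) Suppose m ≡ 10 (mod 11). Write m = 11j + 10. Then (11j + 10)³ = 1331j³ + 3630j² + 3300j + 1000 = 11(121j³ + 330j² + 300j + 90) + 10, so m³ ≡ 10 (mod 11).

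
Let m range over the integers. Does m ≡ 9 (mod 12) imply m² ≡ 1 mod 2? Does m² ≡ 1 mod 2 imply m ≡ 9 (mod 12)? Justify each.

Not equivalent: only (⇒) holds.

(⟹) Suppose m ≡ 9 (mod 12). Then m² ≡ 9² = 81 (mod 12), and since 2 ∣ 12, also m² ≡ 1 (mod 2).

(⟸) This fails: take m = 1. Then 1² = 1 ≡ 1 (mod 2), yet 1 ≡ 1 (mod 12), not 9.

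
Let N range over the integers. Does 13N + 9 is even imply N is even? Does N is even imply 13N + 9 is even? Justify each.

(⟹) This fails: N = 1 gives 13N + 9 = 22, which is even, but 1 is odd, not even.

(⟸) This also fails: N = 4 is even, but 13N + 9 = 61 is odd, not even.

(⇒) fails and (⇐) fails.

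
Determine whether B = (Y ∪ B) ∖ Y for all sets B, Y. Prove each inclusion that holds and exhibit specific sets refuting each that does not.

Only the reverse inclusion holds.

Forward inclusion. This inclusion fails. Take B = {1}, Y = {1}; then 1 ∈ B but 1 ∉ (Y ∪ B) ∖ Y.

Reverse inclusion. Let x ∈ (Y ∪ B) ∖ Y. Then x ∈ B and x ∉ Y, from which x ∈ B.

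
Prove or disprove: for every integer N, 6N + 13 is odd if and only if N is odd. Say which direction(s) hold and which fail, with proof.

(⇒) fails; (⇐) holds.

Forward direction. This fails: take N = 2. Then 6N + 13 = 25, which is odd, yet N = 2 is even, not odd.

Converse. Suppose N is odd. Since 6 is even, 6N is even for every N, so 6N + 13 has the same parity as 13, which is odd. Hence 6N + 13 is odd.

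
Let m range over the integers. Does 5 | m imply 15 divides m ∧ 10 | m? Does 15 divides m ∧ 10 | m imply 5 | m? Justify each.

Not equivalent: only (⇐) holds.

[⇒] This fails: take m = 5. Certainly 5 ∣ 5, but 15 ∤ 5.

[⇐] Suppose 15 ∣ m and 10 ∣ m. Any common multiple of 15 and 10 is a multiple of their lcm; here lcm(15, 10) = 15·10/gcd(15, 10) = 150/5 = 30, so 30 ∣ m. Since 5 ∣ 30, it follows that 5 ∣ m.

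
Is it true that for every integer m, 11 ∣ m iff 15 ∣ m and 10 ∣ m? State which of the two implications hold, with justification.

[⇒] This fails: take m = 11. Certainly 11 ∣ 11, but 15 ∤ 11.

[⇐] This fails: take m = 30. Both 15 ∣ 30 and 10 ∣ 30, yet 30 is not a multiple of 11 (since 30 = 2·11 + 8), so 11 ∤ 30.

Neither direction holds.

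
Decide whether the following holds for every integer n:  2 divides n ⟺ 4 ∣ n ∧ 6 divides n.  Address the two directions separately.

Only the converse holds.

[⇒] This fails: take n = 2. Certainly 2 ∣ 2, but 4 ∤ 2.

[⇐] Suppose 4 ∣ n and 6 ∣ n. Any common multiple of 4 and 6 is a multiple of their lcm; here lcm(4, 6) = 4·6/gcd(4, 6) = 24/2 = 12, so 12 ∣ n. Since 2 ∣ 12, it follows that 2 ∣ n.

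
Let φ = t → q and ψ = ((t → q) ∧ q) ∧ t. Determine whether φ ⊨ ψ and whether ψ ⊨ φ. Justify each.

Not equivalent: only (⇐) holds.

(⇒) This fails. Under q = F, t = F, the left side is true but the right side is false.

(⇐) Assume the antecedent. If q is true, t → q reduces to true regardless of the other variables. If q is false, the antecedent cannot hold. Either way t → q holds.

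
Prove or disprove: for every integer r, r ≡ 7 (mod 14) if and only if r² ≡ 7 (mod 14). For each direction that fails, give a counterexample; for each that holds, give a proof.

Equivalent; both directions hold.

(←) Suppose r² ≡ 7 (mod 14). The only residue r in {0, …, 13} with r² ≡ 7 (mod 14) is r = 7, so r ≡ 7 (mod 14).

(→) Suppose r ≡ 7 (mod 14). Write r = 14j + 7. Then (14j + 7)² = 196j² + 196j + 49 = 14(14j² + 14j + 3) + 7, so r² ≡ 7 (mod 14).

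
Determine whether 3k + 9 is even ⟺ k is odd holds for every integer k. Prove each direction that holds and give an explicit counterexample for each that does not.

Both implications hold.

(⟹) Suppose 3k + 9 is even. Since 3 is odd, 3k and k have the same parity, so 3k + 9 ≡ k + 9 (mod 2). As 9 is odd, 3k + 9 is even exactly when k is odd. Thus k is odd.

(⟸) Conversely, suppose k is odd; write k = 2j + 1. Then 3k + 9 = 3·(2j + 1) + 9 = 2·3j + 12, which is even.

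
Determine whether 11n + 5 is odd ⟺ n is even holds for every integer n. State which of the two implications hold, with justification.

Equivalent; both directions hold.

(⟸) Suppose n is even; write n = 2j. Then 11n + 5 = 11·(2j) + 5 = 2·11j + 5, which is odd.

(⟹) Suppose 11n + 5 is odd. Since 11 is odd, 11n and n have the same parity, so 11n + 5 ≡ n + 5 (mod 2). As 5 is odd, 11n + 5 is odd exactly when n is even. Thus n is even.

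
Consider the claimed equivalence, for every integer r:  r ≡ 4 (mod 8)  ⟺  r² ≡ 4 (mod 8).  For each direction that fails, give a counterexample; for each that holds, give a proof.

Neither direction holds.

Forward direction. This fails: take r = 4. Then 4 ≡ 4 (mod 8), but 4² = 16 ≡ 0 (mod 8), not 4.

Converse. This fails: take r = 2. Then 2² = 4 ≡ 4 (mod 8), yet 2 ≡ 2 (mod 8), not 4.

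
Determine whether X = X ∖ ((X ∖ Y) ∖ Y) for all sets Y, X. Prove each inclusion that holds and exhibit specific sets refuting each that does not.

Forward inclusion. This inclusion fails. Take Y = ∅, X = {1}; then 1 ∈ X but 1 ∉ X ∖ ((X ∖ Y) ∖ Y).

Reverse inclusion. Let x ∈ X ∖ ((X ∖ Y) ∖ Y). Then x ∈ Y ∩ X, from which x ∈ X.

(⊆) fails; (⊇) holds.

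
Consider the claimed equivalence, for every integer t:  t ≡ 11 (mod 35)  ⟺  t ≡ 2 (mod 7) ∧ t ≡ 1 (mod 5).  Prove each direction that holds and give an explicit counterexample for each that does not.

(⟹) This fails: t = 11 gives 11 ≡ 11 (mod 35) but 11 ≡ 4 (mod 7), so the conjunction on the right does not hold.

(⟸) This fails: t = 16 satisfies both congruences on the right (16 ≡ 2 mod 7 and 16 ≡ 1 mod 5) yet 16 ≡ 16 (mod 35), not 11.

(⇒) fails and (⇐) fails.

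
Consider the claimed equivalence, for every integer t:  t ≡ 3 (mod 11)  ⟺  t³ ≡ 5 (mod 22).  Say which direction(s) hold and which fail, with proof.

Not equivalent: only (⇐) holds.

(⟹) This fails: take t = 14. Then 14 ≡ 3 (mod 11), but 14³ = 2744 ≡ 16 (mod 22), not 5.

(⟸) Conversely, the residues r modulo 22 with r³ ≡ 5 (mod 22) are exactly {3}, and each is ≡ 3 (mod 11).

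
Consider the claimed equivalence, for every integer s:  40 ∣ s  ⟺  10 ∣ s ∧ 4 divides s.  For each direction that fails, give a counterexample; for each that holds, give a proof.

[⇒] If 40 ∣ s, write s = 40q. Since 40 = 4·10, s = 10·(4q), so 10 ∣ s; and since 40 = 10·4, s = 4·(10q), so 4 ∣ s.

[⇐] This fails: take s = 20. Both 10 ∣ 20 and 4 ∣ 20, yet 20 is not a multiple of 40 (since 20 = 0·40 + 20), so 40 ∤ 20.

Only the forward direction holds.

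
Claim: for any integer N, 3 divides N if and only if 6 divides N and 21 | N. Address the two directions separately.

Only the reverse direction holds.

Converse. Suppose 6 ∣ N and 21 ∣ N. Any common multiple of 6 and 21 is a multiple of their lcm; here lcm(6, 21) = 6·21/gcd(6, 21) = 126/3 = 42, so 42 ∣ N. Since 3 ∣ 42, it follows that 3 ∣ N.

Forward direction. This fails: take N = 3. Certainly 3 ∣ 3, but 6 ∤ 3.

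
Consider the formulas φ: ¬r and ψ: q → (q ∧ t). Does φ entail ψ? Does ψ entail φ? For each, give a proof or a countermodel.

[⇒] This fails. Under t = F, r = F, q = T, the left side is true but the right side is false.

[⇐] This fails. Under t = F, r = T, q = F, the left side is false but the right side is true.

(⇒) fails and (⇐) fails.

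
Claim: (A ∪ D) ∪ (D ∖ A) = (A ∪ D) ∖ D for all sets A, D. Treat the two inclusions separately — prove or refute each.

Only the reverse inclusion holds.

Reverse inclusion. Let x ∈ (A ∪ D) ∖ D. Then x ∈ A and x ∉ D, from which x ∈ (A ∪ D) ∪ (D ∖ A).

Forward inclusion. This inclusion fails. Take A = ∅, D = {1}; then 1 ∈ (A ∪ D) ∪ (D ∖ A) but 1 ∉ (A ∪ D) ∖ D.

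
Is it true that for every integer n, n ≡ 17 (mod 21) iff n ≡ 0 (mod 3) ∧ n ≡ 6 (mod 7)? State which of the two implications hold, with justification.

Forward direction. This fails: n = 17 gives 17 ≡ 17 (mod 21) but 17 ≡ 2 (mod 3), so the conjunction on the right does not hold.

Converse. This fails: n = 6 satisfies both congruences on the right (6 ≡ 0 mod 3 and 6 ≡ 6 mod 7) yet 6 ≡ 6 (mod 21), not 17.

(⇒) fails and (⇐) fails.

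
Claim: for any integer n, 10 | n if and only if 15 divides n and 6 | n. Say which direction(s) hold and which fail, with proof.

[⇒] This fails: take n = 10. Certainly 10 ∣ 10, but 15 ∤ 10.

[⇐] Suppose 15 ∣ n and 6 ∣ n. Any common multiple of 15 and 6 is a multiple of their lcm; here lcm(15, 6) = 15·6/gcd(15, 6) = 90/3 = 30, so 30 ∣ n. Since 10 ∣ 30, it follows that 10 ∣ n.

The forward direction fails; the converse holds.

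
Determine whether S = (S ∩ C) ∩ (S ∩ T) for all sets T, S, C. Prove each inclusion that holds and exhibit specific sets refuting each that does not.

Only the reverse inclusion holds.

(⟸) Let x ∈ (S ∩ C) ∩ (S ∩ T). Then x ∈ T ∩ S ∩ C, from which x ∈ S.

(⟹) This inclusion fails. Take T = ∅, S = {1}, C = ∅; then 1 ∈ S but 1 ∉ (S ∩ C) ∩ (S ∩ T).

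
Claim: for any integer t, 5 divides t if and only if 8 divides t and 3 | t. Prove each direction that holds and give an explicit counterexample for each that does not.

Neither implication holds.

(→) This fails: take t = 5. Certainly 5 ∣ 5, but 8 ∤ 5.

(←) This fails: take t = 24. Both 8 ∣ 24 and 3 ∣ 24, yet 24 is not a multiple of 5 (since 24 = 4·5 + 4), so 5 ∤ 24.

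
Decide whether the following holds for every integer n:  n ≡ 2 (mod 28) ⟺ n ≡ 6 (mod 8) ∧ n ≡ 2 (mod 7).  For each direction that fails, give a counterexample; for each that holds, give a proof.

Only the reverse direction holds.

(⇒) This fails: n = 2 gives 2 ≡ 2 (mod 28) but 2 ≡ 2 (mod 8), so the conjunction on the right does not hold.

(⇐) Conversely, if n ≡ 6 (mod 8) and n ≡ 2 (mod 7), then by the Chinese remainder theorem n ≡ 30 (mod 56). Since 30 ≡ 2 (mod 28) and 28 ∣ 56, we get n ≡ 2 (mod 28).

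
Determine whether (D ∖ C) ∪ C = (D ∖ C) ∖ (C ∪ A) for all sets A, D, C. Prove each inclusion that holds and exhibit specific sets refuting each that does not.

The sets are not equal: only the reverse inclusion holds.

Forward inclusion. This inclusion fails. Take A = {1}, D = {1}, C = ∅; then 1 ∈ (D ∖ C) ∪ C but 1 ∉ (D ∖ C) ∖ (C ∪ A).

Reverse inclusion. Let x ∈ (D ∖ C) ∖ (C ∪ A). Then x ∈ D and x ∉ A, C, from which x ∈ (D ∖ C) ∪ C.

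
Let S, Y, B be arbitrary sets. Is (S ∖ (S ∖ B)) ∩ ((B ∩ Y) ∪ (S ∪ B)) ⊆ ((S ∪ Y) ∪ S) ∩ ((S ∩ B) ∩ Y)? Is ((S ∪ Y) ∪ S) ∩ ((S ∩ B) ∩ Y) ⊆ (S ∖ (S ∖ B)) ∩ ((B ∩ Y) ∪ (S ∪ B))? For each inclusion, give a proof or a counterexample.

Forward inclusion. This inclusion fails. Take S = {1}, Y = ∅, B = {1}; then 1 ∈ (S ∖ (S ∖ B)) ∩ ((B ∩ Y) ∪ (S ∪ B)) but 1 ∉ ((S ∪ Y) ∪ S) ∩ ((S ∩ B) ∩ Y).

Reverse inclusion. Let x ∈ ((S ∪ Y) ∪ S) ∩ ((S ∩ B) ∩ Y). Then x ∈ S ∩ Y ∩ B, from which x ∈ (S ∖ (S ∖ B)) ∩ ((B ∩ Y) ∪ (S ∪ B)).

Only the reverse inclusion holds.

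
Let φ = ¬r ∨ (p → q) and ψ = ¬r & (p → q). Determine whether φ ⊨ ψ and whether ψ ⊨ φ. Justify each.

(⇒) fails; (⇐) holds.

(←) Assume the antecedent. If q is true, ¬r ∨ (p → q) reduces to true regardless of the other variables. If q is false, the antecedent forces (q = F, r = F, p = F), and ¬r ∨ (p → q) holds there. Either way ¬r ∨ (p → q) holds.

(→) This fails. Under q = F, r = T, p = F, the left side is true but the right side is false.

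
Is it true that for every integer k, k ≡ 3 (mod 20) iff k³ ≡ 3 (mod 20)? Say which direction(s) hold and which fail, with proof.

(⟹) This fails: take k = 3. Then 3 ≡ 3 (mod 20), but 3³ = 27 ≡ 7 (mod 20), not 3.

(⟸) This fails: take k = 7. Then 7³ = 343 ≡ 3 (mod 20), yet 7 ≡ 7 (mod 20), not 3.

(⇒) fails and (⇐) fails.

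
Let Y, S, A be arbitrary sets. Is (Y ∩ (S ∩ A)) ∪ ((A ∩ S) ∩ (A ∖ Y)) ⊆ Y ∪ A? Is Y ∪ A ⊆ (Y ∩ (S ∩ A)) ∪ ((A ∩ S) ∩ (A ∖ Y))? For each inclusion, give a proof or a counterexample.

The sets are not equal: only the forward inclusion holds.

Reverse inclusion. This inclusion fails. Take Y = {1}, S = ∅, A = ∅; then 1 ∈ Y ∪ A but 1 ∉ (Y ∩ (S ∩ A)) ∪ ((A ∩ S) ∩ (A ∖ Y)).

Forward inclusion. Let x ∈ (Y ∩ (S ∩ A)) ∪ ((A ∩ S) ∩ (A ∖ Y)). Then either x ∈ S ∩ A and x ∉ Y; or x ∈ Y ∩ S ∩ A. In each case x ∈ Y ∪ A, so (Y ∩ (S ∩ A)) ∪ ((A ∩ S) ∩ (A ∖ Y)) ⊆ Y ∪ A.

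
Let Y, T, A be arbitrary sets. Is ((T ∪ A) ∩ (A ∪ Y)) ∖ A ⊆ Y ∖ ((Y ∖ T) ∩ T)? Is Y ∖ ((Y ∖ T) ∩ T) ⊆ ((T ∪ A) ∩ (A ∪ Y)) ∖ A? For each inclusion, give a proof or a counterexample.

(⊆) Let x ∈ ((T ∪ A) ∩ (A ∪ Y)) ∖ A. Then x ∈ Y ∩ T and x ∉ A, from which x ∈ Y ∖ ((Y ∖ T) ∩ T).

(⊇) This inclusion fails. Take Y = {1}, T = ∅, A = ∅; then 1 ∈ Y ∖ ((Y ∖ T) ∩ T) but 1 ∉ ((T ∪ A) ∩ (A ∪ Y)) ∖ A.

(⊆) holds; (⊇) fails.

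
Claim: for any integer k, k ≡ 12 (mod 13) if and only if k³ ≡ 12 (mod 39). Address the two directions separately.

Both directions fail.

Forward direction. This fails: take k = 25. Then 25 ≡ 12 (mod 13), but 25³ = 15625 ≡ 25 (mod 39), not 12.

Converse. This fails: take k = 30. Then 30³ = 27000 ≡ 12 (mod 39), yet 30 ≡ 4 (mod 13), not 12.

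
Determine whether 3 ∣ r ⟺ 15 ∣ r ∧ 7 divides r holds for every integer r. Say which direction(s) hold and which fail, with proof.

(→) This fails: take r = 3. Certainly 3 ∣ 3, but 15 ∤ 3.

(←) Suppose 15 ∣ r and 7 ∣ r. Any common multiple of 15 and 7 is a multiple of their lcm; here gcd(15, 7) = 1, so lcm(15, 7) = 15·7 = 105, so 105 ∣ r. Since 3 ∣ 105, it follows that 3 ∣ r.

(⇒) fails; (⇐) holds.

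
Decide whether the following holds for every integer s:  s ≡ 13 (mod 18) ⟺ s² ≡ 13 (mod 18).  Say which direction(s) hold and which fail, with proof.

Both directions fail.

(→) This fails: take s = 13. Then 13 ≡ 13 (mod 18), but 13² = 169 ≡ 7 (mod 18), not 13.

(←) This fails: take s = 7. Then 7² = 49 ≡ 13 (mod 18), yet 7 ≡ 7 (mod 18), not 13.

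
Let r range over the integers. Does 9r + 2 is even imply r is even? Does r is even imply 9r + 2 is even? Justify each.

(→) Suppose 9r + 2 is even. Since 9 is odd, 9r and r have the same parity, so 9r + 2 ≡ r + 2 (mod 2). As 2 is even, 9r + 2 is even exactly when r is even. Thus r is even.

(←) Conversely, suppose r is even; write r = 2j. Then 9r + 2 = 9·(2j) + 2 = 2·9j + 2, which is even.

Both directions hold.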